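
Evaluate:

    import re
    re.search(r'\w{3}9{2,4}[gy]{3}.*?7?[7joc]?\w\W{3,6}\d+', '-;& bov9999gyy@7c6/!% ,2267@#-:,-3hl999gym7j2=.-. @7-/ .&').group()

'bov9999gyy@7c6/!% ,2267'

The match spans [4:27] → 'bov9999gyy@7c6/!% ,2267'.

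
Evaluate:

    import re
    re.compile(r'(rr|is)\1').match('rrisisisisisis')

`\1` is not a pattern — it's the concrete string captured by group 1, re-applied verbatim.
`re.match` only tries the pattern at the start of the string.
Here the string doesn't start with a match, so the call returns None.

None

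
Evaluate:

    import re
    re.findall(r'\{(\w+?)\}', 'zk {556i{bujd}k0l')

['bujd']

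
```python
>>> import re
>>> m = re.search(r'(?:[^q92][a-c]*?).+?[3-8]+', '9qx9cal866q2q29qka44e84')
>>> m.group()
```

The pattern matches any character except [q92], then zero or more of a character in [a-c] (lazy) (non-capturing group); then one or more of any character (lazy), then one or more of a character in [3-8].
The `?` after the quantifier makes it lazy — it takes as little as possible before letting the rest of the pattern try.
`search` walks the string left to right and returns the first match it finds.
The match spans [2:10] → 'x9cal866'.

'x9cal866'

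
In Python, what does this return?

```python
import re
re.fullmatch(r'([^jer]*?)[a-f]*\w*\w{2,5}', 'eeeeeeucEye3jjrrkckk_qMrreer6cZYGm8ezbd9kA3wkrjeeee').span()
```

(0, 51)

Pattern: zero or more of any character except [jer] (lazy) (captured); then zero or more of a character in [a-f], then zero or more of a word character, then 2 to 5 of a word character.
`re.fullmatch` is like wrapping the pattern in `^…$` (in single-line mode).
The match spans [0:51] → 'eeeeeeucEye3jjrrkckk_qMrreer6cZYGm8ezbd9kA3wkrjeeee'.
Captured: group 1 = ''.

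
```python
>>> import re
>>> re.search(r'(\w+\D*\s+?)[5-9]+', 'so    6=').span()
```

(0, 7)

Pattern: one or more of a word character, then zero or more of a non-digit, then one or more of whitespace (lazy) (captured); then one or more of a character in [5-9].
The match spans [0:7] → 'so    6'.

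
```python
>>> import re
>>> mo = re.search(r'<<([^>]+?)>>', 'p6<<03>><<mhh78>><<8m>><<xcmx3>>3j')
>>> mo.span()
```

The match spans [2:8] → '<<03>>'.

(2, 8)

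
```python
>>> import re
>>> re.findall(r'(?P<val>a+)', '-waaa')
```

Pattern: one or more of a literal 'a' (captured as 'val').
One capturing group, so `findall` returns just the captured substring from the one match — 1 in all.

['aaa']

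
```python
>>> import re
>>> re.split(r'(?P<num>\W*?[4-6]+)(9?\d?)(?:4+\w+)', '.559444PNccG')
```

['', '.55', '94', '']

The pattern matches zero or more of a non-word character (lazy), then one or more of a character in [4-6] (captured as 'num'); then optionally the literal '9', then optionally a digit (captured); then one or more of the literal '4', then one or more of a word character (non-capturing group).
`re.split` interleaves the captured-group text with the surrounding fragments.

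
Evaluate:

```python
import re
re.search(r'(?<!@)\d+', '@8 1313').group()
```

'1313'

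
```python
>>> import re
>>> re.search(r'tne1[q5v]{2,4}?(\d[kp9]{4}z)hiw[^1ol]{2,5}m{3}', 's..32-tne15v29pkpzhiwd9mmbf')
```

None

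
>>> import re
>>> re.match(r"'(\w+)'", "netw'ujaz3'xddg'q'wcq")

With `match`, the pattern is implicitly anchored at the beginning.
Here the pattern fails at index 0, so the call returns None.

None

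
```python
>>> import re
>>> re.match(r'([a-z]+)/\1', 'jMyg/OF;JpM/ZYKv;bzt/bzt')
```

None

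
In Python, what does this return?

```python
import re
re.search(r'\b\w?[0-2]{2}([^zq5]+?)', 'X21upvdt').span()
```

A non-greedy quantifier consumes as few characters as it can — just enough that the remainder of the pattern still matches from where it stops; whatever follows it matches normally.
The match spans [0:4] → 'X21u'.

(0, 4)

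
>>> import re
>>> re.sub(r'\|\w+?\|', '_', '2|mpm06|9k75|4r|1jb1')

'2_9k75_1jb1'

Matches: at [1:8] → '|mpm06|'; at [12:16] → '|4r|'.
`sub` substitutes '_' at each match site.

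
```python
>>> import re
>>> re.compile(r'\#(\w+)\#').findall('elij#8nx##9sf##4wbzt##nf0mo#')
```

['8nx', '9sf', '4wbzt', 'nf0mo']

Scanning left to right: at [4:9] match '#8nx#', group 1 = '8nx'; at [9:14] match '#9sf#', group 1 = '9sf'; at [14:21] match '#4wbzt#', group 1 = '4wbzt'; at [21:28] match '#nf0mo#', group 1 = 'nf0mo'.
With a single group, `findall` returns only what that group captured — 4 items.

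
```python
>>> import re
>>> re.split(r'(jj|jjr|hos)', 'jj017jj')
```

['', 'jj', '017', 'jj', '']

Because the pattern has a capturing group, `split` also inserts each captured text between the pieces.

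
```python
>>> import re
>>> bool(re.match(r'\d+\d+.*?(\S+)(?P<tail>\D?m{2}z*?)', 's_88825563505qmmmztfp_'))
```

False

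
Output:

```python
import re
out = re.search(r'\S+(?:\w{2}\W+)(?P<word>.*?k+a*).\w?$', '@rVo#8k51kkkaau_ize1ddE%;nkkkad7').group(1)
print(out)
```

nkkka

The match spans [0:32] → '@rVo#8k51kkkaau_ize1ddE%;nkkkad7'.
Captured: group 1 = 'nkkka'.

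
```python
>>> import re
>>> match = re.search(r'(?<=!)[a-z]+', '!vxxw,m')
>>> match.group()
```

'vxxw'

The positive lookaround only admits positions where the adjacent text matches; those characters stay outside the span.
Unlike `match`, `search` isn't anchored — it looks for the pattern anywhere in the string.
The match spans [1:5] → 'vxxw'.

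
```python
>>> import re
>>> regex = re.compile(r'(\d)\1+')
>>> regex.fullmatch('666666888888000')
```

None

The backreference `\1` re-matches whatever the first group consumed, character for character.
`fullmatch` succeeds only if the pattern covers the string from start to end.
Here the string isn't matched end-to-end, so the call returns None.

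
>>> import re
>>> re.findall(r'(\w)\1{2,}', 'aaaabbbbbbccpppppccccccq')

`\1` is not a pattern — it's the concrete string captured by group 1, re-applied verbatim.
Walking the string: at [0:4] match 'aaaa', group 1 = 'a'; at [4:10] match 'bbbbbb', group 1 = 'b'; at [12:17] match 'ppppp', group 1 = 'p'; at [17:23] match 'cccccc', group 1 = 'c'.
One capturing group, so `findall` returns just the captured substring from each match — 4 in all.

['a', 'b', 'p', 'c']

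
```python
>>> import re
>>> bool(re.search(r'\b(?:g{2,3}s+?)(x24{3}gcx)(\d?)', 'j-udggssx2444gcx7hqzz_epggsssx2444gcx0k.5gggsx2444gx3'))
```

Here the pattern never matches, so the call returns None, and `bool(None)` is False.

False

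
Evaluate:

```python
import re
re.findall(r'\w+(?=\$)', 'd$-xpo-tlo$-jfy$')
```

Lookahead/lookbehind check context without consuming it, so the matched span excludes the asserted characters.
Matches: at [0:1] → 'd'; at [7:10] → 'tlo'; at [12:15] → 'jfy'.
`findall` yields the raw match text (3 of them) because the pattern has no groups.

['d', 'tlo', 'jfy']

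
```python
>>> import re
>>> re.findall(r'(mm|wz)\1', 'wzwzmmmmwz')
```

['wz', 'mm']

`\1` has to match the exact text group 1 already captured.
With a single group, `findall` returns only what that group captured — 2 items.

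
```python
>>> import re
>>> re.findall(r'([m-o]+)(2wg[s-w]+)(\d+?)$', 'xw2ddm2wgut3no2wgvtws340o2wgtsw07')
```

Pattern: one or more of a character in [m-o] (captured); then the literal '2wg', then one or more of a character in [s-w] (captured); then one or more of a digit (lazy) (captured); then anchored at the end.
Matches: at [24:33] match 'o2wgtsw07', groups = ('o', '2wgtsw', '07').
3 groups means the one result is a tuple of 3 captured strings — 1 here.

[('o', '2wgtsw', '07')]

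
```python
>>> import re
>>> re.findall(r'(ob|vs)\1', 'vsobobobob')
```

['ob', 'ob']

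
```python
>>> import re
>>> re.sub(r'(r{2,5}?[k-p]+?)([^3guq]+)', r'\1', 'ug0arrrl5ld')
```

The pattern matches 2 to 5 of the literal 'r' (lazy), then one or more of a character in [k-p] (lazy) (captured); then one or more of any character except [3guq] (captured).
Matches: at [4:11] → 'rrrl5ld'.
`\1` in the replacement pulls in group 1's text for each match.

'ug0arrrl'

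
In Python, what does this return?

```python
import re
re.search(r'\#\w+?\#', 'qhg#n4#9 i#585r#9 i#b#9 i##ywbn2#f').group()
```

'#n4#'

`re.search` scans for the first position where the pattern succeeds.
The match spans [3:7] → '#n4#'.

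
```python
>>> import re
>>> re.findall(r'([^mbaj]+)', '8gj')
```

['8g']

Pattern: one or more of any character except [mbaj] (captured).
Matches: at [0:2] match '8g', group 1 = '8g'.
Because there's exactly one group, `findall` drops the full match and keeps group 1 from the one hit.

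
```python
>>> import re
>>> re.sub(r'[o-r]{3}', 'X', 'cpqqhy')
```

Pattern: exactly 3 of a character in [o-r].
Matches: at [1:4] → 'pqq'.
Each match is replaced by 'X'.

'cXhy'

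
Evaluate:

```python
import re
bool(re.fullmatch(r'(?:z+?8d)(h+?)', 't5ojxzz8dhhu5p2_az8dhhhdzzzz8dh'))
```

False

This matches one or more of a literal 'z' (lazy), then the literal '8d' (non-capturing group); then one or more of a literal 'h' (lazy) (captured).
`fullmatch` succeeds only if the pattern covers the string from start to end.
Here the string isn't matched end-to-end, so the call returns None, and `bool(None)` is False.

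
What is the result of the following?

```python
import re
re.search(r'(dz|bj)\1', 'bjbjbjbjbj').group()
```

'bjbj'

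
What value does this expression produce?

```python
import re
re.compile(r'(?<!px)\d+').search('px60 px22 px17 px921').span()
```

(3, 4)

`(?!…)`/`(?<!…)` only lets a position through if the neighbouring text does NOT match; no characters are consumed.
`re.search` tries every starting position until one works.
The match spans [3:4] → '0'.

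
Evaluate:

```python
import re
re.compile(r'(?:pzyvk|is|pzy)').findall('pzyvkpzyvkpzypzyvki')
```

['pzyvk', 'pzyvk', 'pzy', 'pzyvk']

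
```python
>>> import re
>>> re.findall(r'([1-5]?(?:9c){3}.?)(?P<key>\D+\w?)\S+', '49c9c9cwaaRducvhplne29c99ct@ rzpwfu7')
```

[('49c9c9cw', 'aaRducvhplne2')]

Pattern: optionally a character in [1-5], then the literal '9c' repeated 3 times, then optionally any character (captured); then one or more of a non-digit, then optionally a word character (captured as 'key'); then one or more of a non-whitespace character.
Walking the string: at [0:28] match '49c9c9cwaaRducvhplne29c99ct@', groups = ('49c9c9cw', 'aaRducvhplne2').
`findall` packs the 2 group values into a tuple for every match.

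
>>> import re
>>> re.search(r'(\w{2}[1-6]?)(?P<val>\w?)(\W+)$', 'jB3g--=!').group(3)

The pattern matches exactly 2 of a word character, then optionally a character in [1-6] (captured); then optionally a word character (captured as 'val'); then one or more of a non-word character (captured); then anchored at the end.
`re.search` scans for the first position where the pattern succeeds.
The match spans [0:8] → 'jB3g--=!'.
Captured: group 1 = 'jB3', group 2 = 'g', group 3 = '--=!'.

'--=!'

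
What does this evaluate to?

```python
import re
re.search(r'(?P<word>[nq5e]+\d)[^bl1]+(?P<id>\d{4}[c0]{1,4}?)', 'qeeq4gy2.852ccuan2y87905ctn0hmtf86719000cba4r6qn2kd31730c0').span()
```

(0, 40)

This matches one or more of one of [nq5e], then a digit (captured as 'word'); then one or more of any character except [bl1]; then exactly 4 of a digit, then 1 to 4 of one of [c0] (lazy) (captured as 'id').
The `?` after the quantifier makes it lazy — it takes as little as possible before letting the rest of the pattern try.
`re.search` tries every starting position until one works.
The match spans [0:40] → 'qeeq4gy2.852ccuan2y87905ctn0hmtf86719000'.
Captured: group 1 = 'qeeq4', group 2 = '19000'.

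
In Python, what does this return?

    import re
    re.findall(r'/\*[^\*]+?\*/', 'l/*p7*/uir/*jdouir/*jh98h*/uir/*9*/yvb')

`findall` yields the raw match text (3 of them) because the pattern has no groups.

['/*p7*/', '/*jh98h*/', '/*9*/']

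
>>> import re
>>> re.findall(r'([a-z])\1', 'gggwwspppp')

['g', 'w', 'p', 'p']

A backreference is literal: `\1` must see the identical characters the first group matched.
`findall` collects group 1 from each match (4 total).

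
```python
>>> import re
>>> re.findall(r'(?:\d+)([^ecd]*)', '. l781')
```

['']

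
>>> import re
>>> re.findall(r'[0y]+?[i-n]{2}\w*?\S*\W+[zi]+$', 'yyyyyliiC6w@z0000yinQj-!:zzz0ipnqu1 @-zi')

['yyyyyliiC6w@z0000yinQj-!:zzz0ipnqu1 @-zi']

The pattern matches one or more of one of [0y] (lazy); then exactly 2 of a character in [i-n], then zero or more of a word character (lazy), then zero or more of a non-whitespace character; then one or more of a non-word character, then one or more of one of [zi]; then anchored at the end.
No capturing groups, so `findall` returns the 1 full match string.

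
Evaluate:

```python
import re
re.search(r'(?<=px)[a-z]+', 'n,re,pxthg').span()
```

(7, 10)

Lookahead/lookbehind check context without consuming it, so the matched span excludes the asserted characters.
`re.search` tries every starting position until one works.
The match spans [7:10] → 'thg'.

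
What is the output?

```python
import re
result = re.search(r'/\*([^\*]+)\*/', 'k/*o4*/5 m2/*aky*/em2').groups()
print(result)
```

('o4',)

The match spans [1:7] → '/*o4*/'.
Captured: group 1 = 'o4'.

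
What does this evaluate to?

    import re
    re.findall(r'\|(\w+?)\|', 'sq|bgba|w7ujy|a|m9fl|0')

`findall` collects group 1 from each match (2 total).

['bgba', 'a']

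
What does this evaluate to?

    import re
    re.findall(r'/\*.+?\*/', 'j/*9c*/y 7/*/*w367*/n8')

['/*9c*/', '/*/*w367*/']

Lazy quantifiers expand one character at a time until the remainder of the pattern can match.
Walking the string: at [1:7] → '/*9c*/'; at [10:20] → '/*/*w367*/'.
`findall` yields the raw match text (2 of them) because the pattern has no groups.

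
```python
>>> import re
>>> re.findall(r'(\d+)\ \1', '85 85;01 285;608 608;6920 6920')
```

['85', '608', '6920']

A backreference is literal: `\1` must see the identical characters the first group matched.
Scanning left to right: at [0:5] match '85 85', group 1 = '85'; at [13:20] match '608 608', group 1 = '608'; at [21:30] match '6920 6920', group 1 = '6920'.
`findall` collects group 1 from each match (3 total).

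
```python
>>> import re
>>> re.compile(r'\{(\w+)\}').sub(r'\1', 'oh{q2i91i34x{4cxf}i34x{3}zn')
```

Matches: at [12:18] → '{4cxf}'; at [22:25] → '{3}'.
`\1` in the replacement pulls in group 1's text for each match.

'oh{q2i91i34x4cxfi34x3zn'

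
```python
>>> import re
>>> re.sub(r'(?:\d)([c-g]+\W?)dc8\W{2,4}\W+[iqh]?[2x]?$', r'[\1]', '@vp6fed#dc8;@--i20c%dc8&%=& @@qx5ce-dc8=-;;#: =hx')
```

'@vp6fed#dc8;@--i20c%dc8&%=& @@qx[ce-]'

Pattern: a digit (non-capturing group); then one or more of a character in [c-g], then optionally a non-word character (captured); then the literal 'dc8', then 2 to 4 of a non-word character; then one or more of a non-word character; then optionally one of [iqh], then optionally one of [2x]; then anchored at the end.
Matches: at [32:49] → '5ce-dc8=-;;#: =hx'.
The replacement refers to a captured group, so each match is rewritten using its own captured text.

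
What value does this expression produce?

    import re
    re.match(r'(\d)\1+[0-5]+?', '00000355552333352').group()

'000003'

`match` is anchored at position 0; if the pattern doesn't fit there, it returns None.
The match spans [0:6] → '000003'.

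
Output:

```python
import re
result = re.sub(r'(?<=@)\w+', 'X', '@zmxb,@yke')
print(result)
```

@X,@X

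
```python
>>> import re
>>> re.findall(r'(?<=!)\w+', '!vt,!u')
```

['vt', 'u']

Lookahead/lookbehind check context without consuming it, so the matched span excludes the asserted characters.
`findall` yields the raw match text (2 of them) because the pattern has no groups.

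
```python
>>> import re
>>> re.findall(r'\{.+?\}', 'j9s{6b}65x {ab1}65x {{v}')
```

['{6b}', '{ab1}', '{{v}']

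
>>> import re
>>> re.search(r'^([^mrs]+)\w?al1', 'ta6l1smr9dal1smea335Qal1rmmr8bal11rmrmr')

Pattern: anchored at the start of the string; then one or more of any character except [mrs] (captured); then optionally a word character, then the literal 'al1'.
`re.search` scans for the first position where the pattern succeeds.
Here the pattern never matches, so the call returns None.

None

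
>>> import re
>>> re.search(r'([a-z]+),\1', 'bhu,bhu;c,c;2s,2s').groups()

The backreference `\1` re-matches whatever the first group consumed, character for character.
`re.search` scans for the first position where the pattern succeeds.
The match spans [0:7] → 'bhu,bhu'.
Captured: group 1 = 'bhu'.

('bhu',)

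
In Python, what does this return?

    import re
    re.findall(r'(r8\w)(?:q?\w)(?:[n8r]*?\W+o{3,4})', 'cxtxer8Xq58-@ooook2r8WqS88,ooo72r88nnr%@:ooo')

This matches the literal 'r8', then a word character (captured); then optionally a literal 'q', then a word character (non-capturing group); then zero or more of one of [n8r] (lazy), then one or more of a non-word character, then 3 to 4 of the literal 'o' (non-capturing group).
With a single group, `findall` returns only what that group captured — 3 items.

['r8X', 'r8W', 'r88']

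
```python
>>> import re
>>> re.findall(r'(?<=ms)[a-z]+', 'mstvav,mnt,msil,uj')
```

The `(?=…)`/`(?<=…)` assertion just peeks at neighbouring text; it doesn't advance the match position.
Matches: at [2:6] → 'tvav'; at [13:15] → 'il'.
With no groups in the pattern, `findall` gives back each whole match — 2 here.

['tvav', 'il']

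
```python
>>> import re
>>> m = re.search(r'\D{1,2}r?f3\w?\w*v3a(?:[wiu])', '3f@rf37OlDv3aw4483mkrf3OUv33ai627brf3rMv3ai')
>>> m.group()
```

'f@rf37OlDv3aw4483mkrf3OUv33ai627brf3rMv3ai'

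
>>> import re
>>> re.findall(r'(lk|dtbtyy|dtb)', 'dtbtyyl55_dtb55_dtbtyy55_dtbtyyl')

Alternation isn't longest-match — the leftmost alternative that fits at this position is chosen.
Scanning left to right: at [0:6] match 'dtbtyy', group 1 = 'dtbtyy'; at [10:13] match 'dtb', group 1 = 'dtb'; at [16:22] match 'dtbtyy', group 1 = 'dtbtyy'; at [25:31] match 'dtbtyy', group 1 = 'dtbtyy'.
`findall` collects group 1 from each match (4 total).

['dtbtyy', 'dtb', 'dtbtyy', 'dtbtyy']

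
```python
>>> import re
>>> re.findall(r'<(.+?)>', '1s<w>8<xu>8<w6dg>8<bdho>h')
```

['w', 'xu', 'w6dg', 'bdho']

Because there's exactly one group, `findall` drops the full match and keeps group 1 from each hit.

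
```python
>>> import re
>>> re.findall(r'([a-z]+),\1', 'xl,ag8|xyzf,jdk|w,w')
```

['w']

A backreference is literal: `\1` must see the identical characters the first group matched.
Scanning left to right: at [16:19] match 'w,w', group 1 = 'w'.
One capturing group, so `findall` returns just the captured substring from the one match — 1 in all.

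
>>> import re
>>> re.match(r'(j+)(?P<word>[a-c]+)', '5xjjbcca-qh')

None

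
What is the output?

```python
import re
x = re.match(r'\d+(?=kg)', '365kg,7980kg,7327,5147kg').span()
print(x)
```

`re.match` only tries the pattern at the start of the string.
The match spans [0:3] → '365'.

(0, 3)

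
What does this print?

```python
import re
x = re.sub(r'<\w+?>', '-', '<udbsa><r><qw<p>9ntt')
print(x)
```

--<qw-9ntt

Matches: at [0:7] → '<udbsa>'; at [7:10] → '<r>'; at [13:16] → '<p>'.
Every occurrence is swapped for '-'.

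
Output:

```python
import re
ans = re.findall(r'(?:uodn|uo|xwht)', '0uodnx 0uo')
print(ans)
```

`|` is ordered: at each position the engine commits to the first alternative that works.
`findall` yields the raw match text (2 of them) because the pattern has no groups.

['uodn', 'uo']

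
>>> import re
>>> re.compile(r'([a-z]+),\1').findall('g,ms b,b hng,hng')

['b', 'hng']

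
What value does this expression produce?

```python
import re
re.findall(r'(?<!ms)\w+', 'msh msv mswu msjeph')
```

Because the assertion is negative and zero-width, positions next to the forbidden text are skipped.
Since nothing is captured, `findall` lists the 4 matched substrings directly.

['msh', 'msv', 'mswu', 'msjeph']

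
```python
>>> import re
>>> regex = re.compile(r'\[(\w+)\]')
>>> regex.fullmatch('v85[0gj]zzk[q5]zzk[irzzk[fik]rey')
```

None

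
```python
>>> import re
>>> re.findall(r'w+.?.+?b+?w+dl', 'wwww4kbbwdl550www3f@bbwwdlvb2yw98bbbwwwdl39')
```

`findall` yields the raw match text (3 of them) because the pattern has no groups.

['wwww4kbbwdl', 'www3f@bbwwdl', 'w98bbbwwwdl']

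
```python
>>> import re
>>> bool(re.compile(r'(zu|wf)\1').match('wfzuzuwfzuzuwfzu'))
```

False

`re.match` only tries the pattern at the start of the string.
Here the pattern fails at index 0, so the call returns None, and `bool(None)` is False.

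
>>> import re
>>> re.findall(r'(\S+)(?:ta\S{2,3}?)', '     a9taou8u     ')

This matches one or more of a non-whitespace character (captured); then the literal 'ta', then 2 to 3 of a non-whitespace character (lazy) (non-capturing group).
Matches: at [5:11] match 'a9taou', group 1 = 'a9'.
Because there's exactly one group, `findall` drops the full match and keeps group 1 from the one hit.

['a9']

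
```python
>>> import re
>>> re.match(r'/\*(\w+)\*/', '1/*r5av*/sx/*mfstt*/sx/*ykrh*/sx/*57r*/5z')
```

None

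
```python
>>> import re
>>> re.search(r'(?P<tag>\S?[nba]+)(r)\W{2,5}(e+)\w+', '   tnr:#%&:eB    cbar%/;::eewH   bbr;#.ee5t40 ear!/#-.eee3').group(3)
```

'e'

The match spans [3:13] → 'tnr:#%&:eB'.
Captured: group 1 = 'tn', group 2 = 'r', group 3 = 'e'.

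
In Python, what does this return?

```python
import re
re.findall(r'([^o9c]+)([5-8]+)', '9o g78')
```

`findall` packs the 2 group values into a tuple for every match.

[(' g7', '8')]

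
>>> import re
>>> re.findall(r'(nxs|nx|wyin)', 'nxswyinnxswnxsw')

['nxs', 'wyin', 'nxs', 'nxs']

Alternation tries branches left to right and keeps the first one that lets the overall match succeed at that position.
Matches: at [0:3] match 'nxs', group 1 = 'nxs'; at [3:7] match 'wyin', group 1 = 'wyin'; at [7:10] match 'nxs', group 1 = 'nxs'; at [11:14] match 'nxs', group 1 = 'nxs'.
Because there's exactly one group, `findall` drops the full match and keeps group 1 from each hit.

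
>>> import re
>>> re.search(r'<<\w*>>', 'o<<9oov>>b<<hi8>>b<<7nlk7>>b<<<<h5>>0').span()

(1, 9)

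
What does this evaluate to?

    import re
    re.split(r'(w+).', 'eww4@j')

['e', 'ww', '@j']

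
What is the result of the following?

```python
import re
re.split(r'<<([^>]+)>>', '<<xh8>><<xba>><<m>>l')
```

['', 'xh8', '', 'xba', '', 'm', 'l']

Matches to split on: at [0:7] → '<<xh8>>'; at [7:14] → '<<xba>>'; at [14:19] → '<<m>>'.
The group in the pattern means `split` returns the separators' captures alongside the pieces.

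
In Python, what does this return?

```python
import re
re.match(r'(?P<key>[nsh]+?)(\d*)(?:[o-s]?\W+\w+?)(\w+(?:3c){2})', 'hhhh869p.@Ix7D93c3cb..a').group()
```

'hhhh869p.@Ix7D93c3c'

Pattern: one or more of one of [nsh] (lazy) (captured as 'key'); then zero or more of a digit (captured); then optionally a character in [o-s], then one or more of a non-word character, then one or more of a word character (lazy) (non-capturing group); then one or more of a word character, then the literal '3c' repeated 2 times (captured).
With `match`, the pattern is implicitly anchored at the beginning.
The match spans [0:19] → 'hhhh869p.@Ix7D93c3c'.
Captured: group 1 = 'hhhh', group 2 = '869', group 3 = 'x7D93c3c'.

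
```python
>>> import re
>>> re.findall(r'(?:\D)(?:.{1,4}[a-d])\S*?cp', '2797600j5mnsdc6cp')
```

`findall` yields the raw match text (1 of them) because the pattern has no groups.

['j5mnsdc6cp']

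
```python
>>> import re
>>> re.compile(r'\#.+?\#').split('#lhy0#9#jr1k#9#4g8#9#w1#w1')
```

The `?` after the quantifier makes it lazy — it takes as little as possible before letting the rest of the pattern try.
Splitting on the pattern gives 5 pieces.

['', '9', '9', '9', 'w1']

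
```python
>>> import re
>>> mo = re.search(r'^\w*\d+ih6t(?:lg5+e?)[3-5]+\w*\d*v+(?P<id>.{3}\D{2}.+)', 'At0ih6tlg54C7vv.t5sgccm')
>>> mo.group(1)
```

'.t5sgccm'

The match spans [0:23] → 'At0ih6tlg54C7vv.t5sgccm'.
Captured: group 1 = '.t5sgccm'.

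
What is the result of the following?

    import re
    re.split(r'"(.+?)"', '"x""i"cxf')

Matches to split on: at [0:3] → '"x"'; at [3:6] → '"i"'.
Because the pattern has a capturing group, `split` also inserts each captured text between the pieces.

['', 'x', '', 'i', 'cxf']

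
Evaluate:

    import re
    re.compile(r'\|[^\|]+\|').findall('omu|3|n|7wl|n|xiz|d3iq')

['|3|', '|7wl|', '|xiz|']

No capturing groups, so `findall` returns the 3 full match strings.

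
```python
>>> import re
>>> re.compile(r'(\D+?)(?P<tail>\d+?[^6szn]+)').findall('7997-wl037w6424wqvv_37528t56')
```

[('-wl', '037w'), ('wqvv_', '37528t5')]

This matches one or more of a non-digit (lazy) (captured); then one or more of a digit (lazy), then one or more of any character except [6szn] (captured as 'tail').
Walking the string: at [4:11] match '-wl037w', groups = ('-wl', '037w'); at [15:27] match 'wqvv_37528t5', groups = ('wqvv_', '37528t5').
With 2 capturing groups, `findall` returns a 2-tuple per match.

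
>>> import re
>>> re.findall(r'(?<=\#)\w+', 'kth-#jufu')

The positive lookaround only admits positions where the adjacent text matches; those characters stay outside the span.
No capturing groups, so `findall` returns the 1 full match string.

['jufu']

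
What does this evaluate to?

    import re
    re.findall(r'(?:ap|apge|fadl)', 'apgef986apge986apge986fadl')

The regex engine tests alternatives in the order written; an earlier branch that matches wins even if a later one would match more.
`findall` yields the raw match text (4 of them) because the pattern has no groups.

['ap', 'ap', 'ap', 'fadl']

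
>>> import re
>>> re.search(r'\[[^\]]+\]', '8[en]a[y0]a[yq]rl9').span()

(1, 5)

`re.search` tries every starting position until one works.
The match spans [1:5] → '[en]'.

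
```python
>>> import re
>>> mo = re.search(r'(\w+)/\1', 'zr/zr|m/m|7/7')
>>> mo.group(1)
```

`\1` has to match the exact text group 1 already captured.
Unlike `match`, `search` isn't anchored — it looks for the pattern anywhere in the string.
The match spans [0:5] → 'zr/zr'.
Captured: group 1 = 'zr'.

'zr'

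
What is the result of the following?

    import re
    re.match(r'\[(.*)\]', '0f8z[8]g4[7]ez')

None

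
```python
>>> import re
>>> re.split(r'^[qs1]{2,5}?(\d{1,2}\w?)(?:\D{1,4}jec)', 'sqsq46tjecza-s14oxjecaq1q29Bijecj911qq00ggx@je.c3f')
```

Pattern: anchored at the start of the string; then 2 to 5 of one of [qs1] (lazy); then 1 to 2 of a digit, then optionally a word character (captured); then 1 to 4 of a non-digit, then the literal 'jec' (non-capturing group).
The group in the pattern means `split` returns the separators' captures alongside the pieces.

['', '46', 'za-s14oxjecaq1q29Bijecj911qq00ggx@je.c3f']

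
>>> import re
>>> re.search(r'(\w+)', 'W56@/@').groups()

('W56',)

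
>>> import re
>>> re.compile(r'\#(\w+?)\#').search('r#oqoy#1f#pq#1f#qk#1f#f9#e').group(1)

'oqoy'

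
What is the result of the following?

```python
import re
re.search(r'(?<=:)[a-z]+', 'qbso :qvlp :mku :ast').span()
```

(6, 10)

The positive lookaround only admits positions where the adjacent text matches; those characters stay outside the span.
The match spans [6:10] → 'qvlp'.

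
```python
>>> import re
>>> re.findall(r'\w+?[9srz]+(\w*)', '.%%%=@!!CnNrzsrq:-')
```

['q']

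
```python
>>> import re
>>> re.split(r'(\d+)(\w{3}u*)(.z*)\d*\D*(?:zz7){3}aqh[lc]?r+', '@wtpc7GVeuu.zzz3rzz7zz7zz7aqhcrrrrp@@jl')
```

The pattern matches one or more of a digit (captured); then exactly 3 of a word character, then zero or more of the literal 'u' (captured); then any character, then zero or more of the literal 'z' (captured); then zero or more of a digit, then zero or more of a non-digit, then the literal 'zz7' repeated 3 times; then the literal 'aqh', then optionally one of [lc], then one or more of a literal 'r'.
Matches to split on: at [5:34] → '7GVeuu.zzz3rzz7zz7zz7aqhcrrrr'.
Because the pattern has a capturing group, `split` also inserts each captured text between the pieces.

['@wtpc', '7', 'GVeuu', '.zzz', 'p@@jl']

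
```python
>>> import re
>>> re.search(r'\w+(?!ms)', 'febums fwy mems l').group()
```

`(?!…)`/`(?<!…)` only lets a position through if the neighbouring text does NOT match; no characters are consumed.
`re.search` scans for the first position where the pattern succeeds.
The match spans [0:6] → 'febums'.

'febums'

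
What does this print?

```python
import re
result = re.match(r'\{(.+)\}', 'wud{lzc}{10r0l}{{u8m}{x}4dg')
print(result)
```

`re.match` won't scan ahead — the pattern has to work from the very first character.
Here the string doesn't start with a match, so the call returns None.

None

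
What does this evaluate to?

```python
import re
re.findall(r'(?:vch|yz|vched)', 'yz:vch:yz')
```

Matches: at [0:2] → 'yz'; at [3:6] → 'vch'; at [7:9] → 'yz'.
Since nothing is captured, `findall` lists the 3 matched substrings directly.

['yz', 'vch', 'yz']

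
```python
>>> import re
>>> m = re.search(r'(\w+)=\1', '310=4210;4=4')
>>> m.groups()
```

('4',)

The backreference `\1` re-matches whatever the first group consumed, character for character.
Unlike `match`, `search` isn't anchored — it looks for the pattern anywhere in the string.
The match spans [9:12] → '4=4'.
Captured: group 1 = '4'.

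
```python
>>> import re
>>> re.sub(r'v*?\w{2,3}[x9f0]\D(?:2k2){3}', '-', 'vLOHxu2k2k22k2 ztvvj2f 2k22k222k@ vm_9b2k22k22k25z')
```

The pattern matches zero or more of a literal 'v' (lazy), then 2 to 3 of a word character; then one of [x9f0], then a non-digit, then the literal '2k2' repeated 3 times.
Matches: at [34:48] → 'vm_9b2k22k22k2'.
`sub` substitutes '-' at each match site.

'vLOHxu2k2k22k2 ztvvj2f 2k22k222k@ -5z'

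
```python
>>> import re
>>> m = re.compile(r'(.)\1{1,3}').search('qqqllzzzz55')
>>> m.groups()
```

The match spans [0:3] → 'qqq'.
Captured: group 1 = 'q'.

('q',)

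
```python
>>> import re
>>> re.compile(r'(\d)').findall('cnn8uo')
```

This matches a digit (captured).
Matches: at [3:4] match '8', group 1 = '8'.
`findall` collects group 1 from the one match (1 total).

['8']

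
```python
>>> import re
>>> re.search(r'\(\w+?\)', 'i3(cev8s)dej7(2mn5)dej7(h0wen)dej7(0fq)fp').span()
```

`search` walks the string left to right and returns the first match it finds.
The match spans [2:9] → '(cev8s)'.

(2, 9)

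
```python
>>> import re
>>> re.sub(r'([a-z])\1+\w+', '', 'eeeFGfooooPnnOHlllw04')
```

`\1` has to match the exact text group 1 already captured.
Matches: at [0:21] → 'eeeFGfooooPnnOHlllw04'.
`sub` substitutes '' at each match site.

''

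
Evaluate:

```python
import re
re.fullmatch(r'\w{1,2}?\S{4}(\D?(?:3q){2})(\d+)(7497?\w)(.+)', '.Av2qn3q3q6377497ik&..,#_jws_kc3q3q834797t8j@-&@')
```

`re.fullmatch` requires the pattern to consume the entire string.
Here the string isn't matched end-to-end, so the call returns None.

None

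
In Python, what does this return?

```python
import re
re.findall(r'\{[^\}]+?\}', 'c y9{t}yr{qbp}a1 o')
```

['{t}', '{qbp}']

Matches: at [4:7] → '{t}'; at [9:14] → '{qbp}'.
`findall` yields the raw match text (2 of them) because the pattern has no groups.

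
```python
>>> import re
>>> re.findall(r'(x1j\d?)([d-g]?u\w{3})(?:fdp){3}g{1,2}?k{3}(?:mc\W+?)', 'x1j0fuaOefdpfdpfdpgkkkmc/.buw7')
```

[('x1j0', 'fuaOe')]

Pattern: the literal 'x1j', then optionally a digit (captured); then optionally a character in [d-g], then a literal 'u', then exactly 3 of a word character (captured); then the literal 'fdp' repeated 3 times, then 1 to 2 of the literal 'g' (lazy), then exactly 3 of the literal 'k'; then the literal 'mc', then one or more of a non-word character (lazy) (non-capturing group).
Walking the string: at [0:25] match 'x1j0fuaOefdpfdpfdpgkkkmc/', groups = ('x1j0', 'fuaOe').
With 2 capturing groups, `findall` returns a 2-tuple per match.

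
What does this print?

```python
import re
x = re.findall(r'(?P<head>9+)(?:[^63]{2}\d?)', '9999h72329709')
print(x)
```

['9999', '9']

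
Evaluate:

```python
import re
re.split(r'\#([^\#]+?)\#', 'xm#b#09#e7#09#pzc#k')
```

['xm', 'b', '09', 'e7', '09', 'pzc', 'k']

Matches to split on: at [2:5] → '#b#'; at [7:11] → '#e7#'; at [13:18] → '#pzc#'.
With a capturing group present, the delimiter's captured portion is kept in the result list.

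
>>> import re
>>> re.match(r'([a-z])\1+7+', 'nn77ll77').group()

'nn77'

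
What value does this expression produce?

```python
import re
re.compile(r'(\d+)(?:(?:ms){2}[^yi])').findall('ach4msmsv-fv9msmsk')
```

['4', '9']

`findall` collects group 1 from each match (2 total).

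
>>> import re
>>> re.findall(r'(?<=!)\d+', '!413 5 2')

The positive lookaround only admits positions where the adjacent text matches; those characters stay outside the span.
Walking the string: at [1:4] → '413'.
Since nothing is captured, `findall` lists the 1 matched substring directly.

['413']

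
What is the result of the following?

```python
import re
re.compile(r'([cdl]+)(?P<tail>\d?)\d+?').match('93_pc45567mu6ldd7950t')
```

`match` is anchored at position 0; if the pattern doesn't fit there, it returns None.
Here the pattern fails at index 0, so the call returns None.

None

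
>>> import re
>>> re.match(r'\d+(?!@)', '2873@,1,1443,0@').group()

'287'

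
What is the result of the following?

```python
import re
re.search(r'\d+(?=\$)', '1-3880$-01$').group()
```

'3880'

The positive lookaround only admits positions where the adjacent text matches; those characters stay outside the span.
`re.search` tries every starting position until one works.
The match spans [2:6] → '3880'.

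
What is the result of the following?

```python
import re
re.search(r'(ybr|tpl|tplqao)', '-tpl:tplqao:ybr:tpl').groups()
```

`re.search` scans for the first position where the pattern succeeds.
The match spans [1:4] → 'tpl'.
Captured: group 1 = 'tpl'.

('tpl',)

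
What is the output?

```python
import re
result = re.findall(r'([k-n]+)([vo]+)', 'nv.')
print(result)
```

2 groups means the one result is a tuple of 2 captured strings — 1 here.

[('n', 'v')]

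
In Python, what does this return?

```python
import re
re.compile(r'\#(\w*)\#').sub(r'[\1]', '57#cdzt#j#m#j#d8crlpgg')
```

Matches: at [2:8] → '#cdzt#'; at [9:12] → '#m#'.
`\1` in the replacement pulls in group 1's text for each match.

'57[cdzt]j[m]j#d8crlpgg'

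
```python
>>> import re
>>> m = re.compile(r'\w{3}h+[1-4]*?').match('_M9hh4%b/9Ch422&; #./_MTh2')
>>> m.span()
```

(0, 5)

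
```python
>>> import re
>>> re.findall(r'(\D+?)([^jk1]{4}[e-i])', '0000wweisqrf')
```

This matches one or more of a non-digit (lazy) (captured); then exactly 4 of any character except [jk1], then a character in [e-i] (captured).
Scanning left to right: at [4:12] match 'wweisqrf', groups = ('wwe', 'isqrf').
2 groups means the one result is a tuple of 2 captured strings — 1 here.

[('wwe', 'isqrf')]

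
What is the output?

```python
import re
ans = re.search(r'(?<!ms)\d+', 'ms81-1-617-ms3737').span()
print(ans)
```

(3, 4)

`(?!…)`/`(?<!…)` only lets a position through if the neighbouring text does NOT match; no characters are consumed.
`re.search` scans for the first position where the pattern succeeds.
The match spans [3:4] → '1'.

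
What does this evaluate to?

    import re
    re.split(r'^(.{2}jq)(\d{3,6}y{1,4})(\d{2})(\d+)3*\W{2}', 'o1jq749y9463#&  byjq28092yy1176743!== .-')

['', 'o1jq', '749y', '94', '63', '  byjq28092yy1176743!== .-']

This matches anchored at the start of the string; then exactly 2 of any character, then the literal 'jq' (captured); then 3 to 6 of a digit, then 1 to 4 of a literal 'y' (captured); then exactly 2 of a digit (captured); then one or more of a digit (captured); then zero or more of a literal '3', then exactly 2 of a non-word character.
Matches to split on: at [0:14] → 'o1jq749y9463#&'.
Because the pattern has a capturing group, `split` also inserts each captured text between the pieces.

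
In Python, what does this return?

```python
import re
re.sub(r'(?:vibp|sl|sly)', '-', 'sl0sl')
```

'-0-'

Matches: at [0:2] → 'sl'; at [3:5] → 'sl'.
Every occurrence is swapped for '-'.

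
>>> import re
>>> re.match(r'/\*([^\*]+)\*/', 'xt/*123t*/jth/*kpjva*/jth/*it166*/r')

None

`match` is anchored at position 0; if the pattern doesn't fit there, it returns None.
Here the pattern fails at index 0, so the call returns None.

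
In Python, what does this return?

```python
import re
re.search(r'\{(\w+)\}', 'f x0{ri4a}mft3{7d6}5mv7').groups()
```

The match spans [4:10] → '{ri4a}'.
Captured: group 1 = 'ri4a'.

('ri4a',)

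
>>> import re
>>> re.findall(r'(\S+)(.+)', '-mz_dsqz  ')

With 2 capturing groups, `findall` returns a 2-tuple per match.

[('-mz_dsqz', '  ')]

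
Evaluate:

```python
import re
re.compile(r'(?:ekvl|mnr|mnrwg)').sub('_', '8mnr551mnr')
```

'8_551_'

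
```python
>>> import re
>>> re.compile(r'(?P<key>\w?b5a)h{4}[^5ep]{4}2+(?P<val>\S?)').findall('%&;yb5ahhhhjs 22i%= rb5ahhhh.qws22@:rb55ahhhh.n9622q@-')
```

Pattern: optionally a word character, then the literal 'b5a' (captured as 'key'); then exactly 4 of a literal 'h', then exactly 4 of any character except [5ep]; then one or more of a literal '2'; then optionally a non-whitespace character (captured as 'val').
Scanning left to right: at [3:17] match 'yb5ahhhhjs 22i', groups = ('yb5a', 'i'); at [20:35] match 'rb5ahhhh.qws22@', groups = ('rb5a', '@').
Multiple groups make `findall` return tuples — one 2-tuple for each match.

[('yb5a', 'i'), ('rb5a', '@')]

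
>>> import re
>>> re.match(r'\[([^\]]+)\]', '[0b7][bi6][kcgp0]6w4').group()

`re.match` won't scan ahead — the pattern has to work from the very first character.
The match spans [0:5] → '[0b7]'.
Captured: group 1 = '0b7'.

'[0b7]'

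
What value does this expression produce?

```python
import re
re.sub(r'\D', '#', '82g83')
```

'82#83'

This matches a non-digit.
Matches: at [2:3] → 'g'.
Each match is replaced by '#'.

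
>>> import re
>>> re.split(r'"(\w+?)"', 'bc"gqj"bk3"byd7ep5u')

The group in the pattern means `split` returns the separators' captures alongside the pieces.

['bc', 'gqj', 'bk3"byd7ep5u']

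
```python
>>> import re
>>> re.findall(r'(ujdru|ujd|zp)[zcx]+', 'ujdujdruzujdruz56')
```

['ujdru', 'ujdru']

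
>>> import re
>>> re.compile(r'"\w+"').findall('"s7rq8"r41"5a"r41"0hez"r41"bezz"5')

['"s7rq8"', '"5a"', '"0hez"', '"bezz"']

Matches: at [0:7] → '"s7rq8"'; at [10:14] → '"5a"'; at [17:23] → '"0hez"'; at [26:32] → '"bezz"'.
With no groups in the pattern, `findall` gives back each whole match — 4 here.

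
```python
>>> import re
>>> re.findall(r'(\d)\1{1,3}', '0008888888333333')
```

`\1` has to match the exact text group 1 already captured.
With a single group, `findall` returns only what that group captured — 5 items.

['0', '8', '8', '3', '3']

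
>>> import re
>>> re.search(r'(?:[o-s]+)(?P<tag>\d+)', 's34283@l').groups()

Pattern: one or more of a character in [o-s] (non-capturing group); then one or more of a digit (captured as 'tag').
`re.search` scans for the first position where the pattern succeeds.
The match spans [0:6] → 's34283'.
Captured: group 1 = '34283'.

('34283',)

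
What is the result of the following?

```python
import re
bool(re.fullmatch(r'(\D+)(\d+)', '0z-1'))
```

The pattern matches one or more of a non-digit (captured); then one or more of a digit (captured).
`re.fullmatch` is like wrapping the pattern in `^…$` (in single-line mode).
Here the string isn't matched end-to-end, so the call returns None, and `bool(None)` is False.

False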